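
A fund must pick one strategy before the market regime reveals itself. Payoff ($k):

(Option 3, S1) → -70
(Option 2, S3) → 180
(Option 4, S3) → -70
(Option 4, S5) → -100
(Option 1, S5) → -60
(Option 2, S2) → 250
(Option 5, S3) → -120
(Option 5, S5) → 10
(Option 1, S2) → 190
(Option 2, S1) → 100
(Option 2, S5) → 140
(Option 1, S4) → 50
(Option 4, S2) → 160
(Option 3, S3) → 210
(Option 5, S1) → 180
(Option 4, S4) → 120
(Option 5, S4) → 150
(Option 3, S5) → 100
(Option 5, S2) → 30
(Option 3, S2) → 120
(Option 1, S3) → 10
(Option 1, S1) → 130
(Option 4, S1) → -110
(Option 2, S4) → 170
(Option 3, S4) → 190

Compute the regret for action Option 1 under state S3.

200

Best payoff under S3 is 210.
Regret = 210 − 10 = 200.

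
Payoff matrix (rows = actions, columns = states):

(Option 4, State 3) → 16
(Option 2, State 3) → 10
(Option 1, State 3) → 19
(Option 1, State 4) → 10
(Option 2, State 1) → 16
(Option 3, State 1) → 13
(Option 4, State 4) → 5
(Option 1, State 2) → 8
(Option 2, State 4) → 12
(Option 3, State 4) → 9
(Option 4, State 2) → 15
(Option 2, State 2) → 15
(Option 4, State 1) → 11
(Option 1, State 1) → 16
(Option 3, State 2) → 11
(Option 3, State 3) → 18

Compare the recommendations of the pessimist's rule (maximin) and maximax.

maximin → Option 2; maximax → Option 1 (disagree)

Row minima: Option 1=8, Option 2=10, Option 3=9, Option 4=5
Best worst-case = 10 → Option 2.
Row maxima: Option 1=19, Option 2=16, Option 3=18, Option 4=16
Best best-case = 19 → Option 1.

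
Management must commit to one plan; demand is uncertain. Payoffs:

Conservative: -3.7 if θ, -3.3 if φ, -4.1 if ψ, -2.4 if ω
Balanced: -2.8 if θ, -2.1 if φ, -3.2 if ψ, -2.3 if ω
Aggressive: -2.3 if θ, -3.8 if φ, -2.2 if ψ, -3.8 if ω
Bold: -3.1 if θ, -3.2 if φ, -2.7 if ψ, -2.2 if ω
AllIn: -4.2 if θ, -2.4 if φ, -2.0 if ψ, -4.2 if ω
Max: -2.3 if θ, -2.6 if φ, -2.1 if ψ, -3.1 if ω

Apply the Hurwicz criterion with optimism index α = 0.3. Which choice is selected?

Max

Conservative: 0.3·(-2.4) + 0.7·(-4.1) = -3.59
Balanced: 0.3·(-2.1) + 0.7·(-3.2) = -2.87
Aggressive: 0.3·(-2.2) + 0.7·(-3.8) = -3.32
Bold: 0.3·(-2.2) + 0.7·(-3.2) = -2.9
AllIn: 0.3·(-2.0) + 0.7·(-4.2) = -3.54
Max: 0.3·(-2.1) + 0.7·(-3.1) = -2.8
Highest Hurwicz score = -2.8 → Max.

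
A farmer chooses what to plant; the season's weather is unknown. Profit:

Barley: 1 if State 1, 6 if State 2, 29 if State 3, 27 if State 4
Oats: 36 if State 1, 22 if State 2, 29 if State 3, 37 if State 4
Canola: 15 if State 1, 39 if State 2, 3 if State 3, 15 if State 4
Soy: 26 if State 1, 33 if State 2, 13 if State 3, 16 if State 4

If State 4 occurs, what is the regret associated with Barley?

10

Best payoff under State 4 is 37.
Regret = 37 − 27 = 10.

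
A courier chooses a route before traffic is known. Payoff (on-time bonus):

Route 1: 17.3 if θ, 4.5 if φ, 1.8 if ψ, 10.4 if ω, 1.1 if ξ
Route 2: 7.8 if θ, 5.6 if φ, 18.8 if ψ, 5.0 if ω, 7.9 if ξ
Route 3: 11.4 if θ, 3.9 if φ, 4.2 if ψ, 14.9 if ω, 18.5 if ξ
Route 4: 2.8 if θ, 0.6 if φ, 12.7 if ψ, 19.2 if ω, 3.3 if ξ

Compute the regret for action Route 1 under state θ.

0.0

Best payoff under θ is 17.3.
Regret = 17.3 − 17.3 = 0.0.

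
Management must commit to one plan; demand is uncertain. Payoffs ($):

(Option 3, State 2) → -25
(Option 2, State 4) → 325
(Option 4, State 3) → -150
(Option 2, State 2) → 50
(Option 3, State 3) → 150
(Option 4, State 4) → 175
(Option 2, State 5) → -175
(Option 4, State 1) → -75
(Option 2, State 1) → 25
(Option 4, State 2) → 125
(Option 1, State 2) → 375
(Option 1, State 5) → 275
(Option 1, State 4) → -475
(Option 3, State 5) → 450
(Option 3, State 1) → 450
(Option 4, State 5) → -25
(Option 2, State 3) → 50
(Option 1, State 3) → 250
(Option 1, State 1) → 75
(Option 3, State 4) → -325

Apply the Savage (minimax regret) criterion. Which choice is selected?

Column bests: State 1=450, State 2=375, State 3=250, State 4=325, State 5=450.
Option 1 regrets: 375, 0, 0, 800, 175 → max 800
Option 2 regrets: 425, 325, 200, 0, 625 → max 625
Option 3 regrets: 0, 400, 100, 650, 0 → max 650
Option 4 regrets: 525, 250, 400, 150, 475 → max 525
Smallest max regret = 525 → Option 4.

Option 4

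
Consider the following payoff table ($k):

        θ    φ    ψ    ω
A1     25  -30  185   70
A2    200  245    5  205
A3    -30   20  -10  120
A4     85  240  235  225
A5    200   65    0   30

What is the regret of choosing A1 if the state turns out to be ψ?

Best payoff under ψ is 235.
Regret = 235 − 185 = 50.

50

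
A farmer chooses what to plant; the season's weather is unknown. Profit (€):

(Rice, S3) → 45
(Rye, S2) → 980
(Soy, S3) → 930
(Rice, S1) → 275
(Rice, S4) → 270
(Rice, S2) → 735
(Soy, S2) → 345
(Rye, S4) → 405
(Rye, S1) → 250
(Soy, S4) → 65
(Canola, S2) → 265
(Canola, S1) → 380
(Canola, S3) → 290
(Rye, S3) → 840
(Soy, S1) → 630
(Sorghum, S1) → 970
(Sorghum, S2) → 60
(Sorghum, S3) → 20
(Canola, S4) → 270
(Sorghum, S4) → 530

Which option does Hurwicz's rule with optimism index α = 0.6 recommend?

Rye

Soy: 0.6·930 + 0.4·65 = 584
Rye: 0.6·980 + 0.4·250 = 688
Sorghum: 0.6·970 + 0.4·20 = 590
Canola: 0.6·380 + 0.4·265 = 334
Rice: 0.6·735 + 0.4·45 = 459
Highest Hurwicz score = 688 → Rye.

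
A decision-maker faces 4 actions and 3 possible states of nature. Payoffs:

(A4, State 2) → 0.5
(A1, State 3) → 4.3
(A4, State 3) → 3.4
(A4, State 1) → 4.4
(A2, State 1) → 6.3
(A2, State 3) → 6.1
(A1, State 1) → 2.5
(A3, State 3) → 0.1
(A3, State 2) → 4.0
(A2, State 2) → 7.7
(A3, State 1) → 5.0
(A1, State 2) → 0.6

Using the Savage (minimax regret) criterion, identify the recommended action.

Column bests: State 1=6.3, State 2=7.7, State 3=6.1.
A1 regrets: 3.8, 7.1, 1.8 → max 7.1
A2 regrets: 0.0, 0.0, 0.0 → max 0.0
A3 regrets: 1.3, 3.7, 6.0 → max 6.0
A4 regrets: 1.9, 7.2, 2.7 → max 7.2
Smallest max regret = 0.0 → A2.

A2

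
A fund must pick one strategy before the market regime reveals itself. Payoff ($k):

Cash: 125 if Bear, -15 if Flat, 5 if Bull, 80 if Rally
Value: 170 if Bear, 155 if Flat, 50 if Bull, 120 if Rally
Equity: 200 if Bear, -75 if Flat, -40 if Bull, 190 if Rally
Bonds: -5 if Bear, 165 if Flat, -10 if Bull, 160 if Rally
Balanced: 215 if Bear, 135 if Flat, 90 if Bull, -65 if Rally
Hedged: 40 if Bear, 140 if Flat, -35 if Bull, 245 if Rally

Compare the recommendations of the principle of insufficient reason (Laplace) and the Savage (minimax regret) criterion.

Row averages: Cash=48.75, Value=123.75, Equity=68.75, Bonds=77.5, Balanced=93.75, Hedged=97.5
Highest average = 123.75 → Value.
Column bests: Bear=215, Flat=165, Bull=90, Rally=245.
Cash regrets: 90, 180, 85, 165 → max 180
Value regrets: 45, 10, 40, 125 → max 125
Equity regrets: 15, 240, 130, 55 → max 240
Bonds regrets: 220, 0, 100, 85 → max 220
Balanced regrets: 0, 30, 0, 310 → max 310
Hedged regrets: 175, 25, 125, 0 → max 175
Smallest max regret = 125 → Value.

laplace → Value; minimax regret → Value (agree)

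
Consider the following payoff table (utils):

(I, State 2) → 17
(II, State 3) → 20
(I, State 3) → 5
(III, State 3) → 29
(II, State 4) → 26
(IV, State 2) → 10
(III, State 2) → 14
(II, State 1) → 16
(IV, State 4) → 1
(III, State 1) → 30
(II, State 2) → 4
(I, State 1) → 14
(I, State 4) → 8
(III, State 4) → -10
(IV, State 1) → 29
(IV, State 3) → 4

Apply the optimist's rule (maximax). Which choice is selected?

Row maxima: I=17, II=26, III=30, IV=29
Best best-case = 30 → III.

III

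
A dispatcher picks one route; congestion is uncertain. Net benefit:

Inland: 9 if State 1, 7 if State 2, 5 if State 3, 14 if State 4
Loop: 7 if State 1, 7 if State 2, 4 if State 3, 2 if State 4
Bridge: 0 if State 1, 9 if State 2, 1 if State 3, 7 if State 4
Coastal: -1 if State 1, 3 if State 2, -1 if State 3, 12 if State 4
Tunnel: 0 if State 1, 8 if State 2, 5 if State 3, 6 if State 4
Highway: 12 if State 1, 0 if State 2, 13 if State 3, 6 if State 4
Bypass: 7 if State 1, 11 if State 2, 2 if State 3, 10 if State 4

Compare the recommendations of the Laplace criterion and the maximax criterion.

Row averages: Inland=8.75, Loop=5, Bridge=4.25, Coastal=3.25, Tunnel=4.75, Highway=7.75, Bypass=7.5
Highest average = 8.75 → Inland.
Row maxima: Inland=14, Loop=7, Bridge=9, Coastal=12, Tunnel=8, Highway=13, Bypass=11
Best best-case = 14 → Inland.

laplace → Inland; maximax → Inland (agree)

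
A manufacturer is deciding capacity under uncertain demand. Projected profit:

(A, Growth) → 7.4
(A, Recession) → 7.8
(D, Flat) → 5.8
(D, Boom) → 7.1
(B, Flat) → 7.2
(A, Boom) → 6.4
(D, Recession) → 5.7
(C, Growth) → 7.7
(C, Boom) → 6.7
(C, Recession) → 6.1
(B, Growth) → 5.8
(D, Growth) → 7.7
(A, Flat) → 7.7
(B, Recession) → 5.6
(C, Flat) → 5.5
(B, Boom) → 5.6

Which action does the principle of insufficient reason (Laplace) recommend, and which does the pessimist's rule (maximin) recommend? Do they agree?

Row averages: A=7.325, B=6.05, C=6.5, D=6.575
Highest average = 7.325 → A.
Row minima: A=6.4, B=5.6, C=5.5, D=5.7
Best worst-case = 6.4 → A.

laplace → A; maximin → A (agree)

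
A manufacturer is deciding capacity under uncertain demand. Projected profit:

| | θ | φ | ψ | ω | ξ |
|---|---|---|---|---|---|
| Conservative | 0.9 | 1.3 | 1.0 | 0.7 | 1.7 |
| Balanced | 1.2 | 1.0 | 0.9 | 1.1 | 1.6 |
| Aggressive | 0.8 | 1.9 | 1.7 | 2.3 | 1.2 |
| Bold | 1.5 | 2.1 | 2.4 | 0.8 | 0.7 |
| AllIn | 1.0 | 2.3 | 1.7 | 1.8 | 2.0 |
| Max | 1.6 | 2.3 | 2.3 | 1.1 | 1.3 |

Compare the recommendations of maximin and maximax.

Row minima: Conservative=0.7, Balanced=0.9, Aggressive=0.8, Bold=0.7, AllIn=1.0, Max=1.1
Best worst-case = 1.1 → Max.
Row maxima: Conservative=1.7, Balanced=1.6, Aggressive=2.3, Bold=2.4, AllIn=2.3, Max=2.3
Best best-case = 2.4 → Bold.

maximin → Max; maximax → Bold (disagree)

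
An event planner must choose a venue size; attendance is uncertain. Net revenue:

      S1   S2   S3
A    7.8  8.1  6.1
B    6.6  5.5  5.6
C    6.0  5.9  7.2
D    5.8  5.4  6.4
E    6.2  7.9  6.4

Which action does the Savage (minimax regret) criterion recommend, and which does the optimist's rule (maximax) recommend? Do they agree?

Column bests: S1=7.8, S2=8.1, S3=7.2.
A regrets: 0.0, 0.0, 1.1 → max 1.1
B regrets: 1.2, 2.6, 1.6 → max 2.6
C regrets: 1.8, 2.2, 0.0 → max 2.2
D regrets: 2.0, 2.7, 0.8 → max 2.7
E regrets: 1.6, 0.2, 0.8 → max 1.6
Smallest max regret = 1.1 → A.
Row maxima: A=8.1, B=6.6, C=7.2, D=6.4, E=7.9
Best best-case = 8.1 → A.

minimax regret → A; maximax → A (agree)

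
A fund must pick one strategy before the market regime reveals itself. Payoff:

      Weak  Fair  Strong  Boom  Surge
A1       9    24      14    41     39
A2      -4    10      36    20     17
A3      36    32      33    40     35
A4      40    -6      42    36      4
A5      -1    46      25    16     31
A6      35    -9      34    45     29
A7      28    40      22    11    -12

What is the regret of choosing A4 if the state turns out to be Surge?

Best payoff under Surge is 39.
Regret = 39 − 4 = 35.

35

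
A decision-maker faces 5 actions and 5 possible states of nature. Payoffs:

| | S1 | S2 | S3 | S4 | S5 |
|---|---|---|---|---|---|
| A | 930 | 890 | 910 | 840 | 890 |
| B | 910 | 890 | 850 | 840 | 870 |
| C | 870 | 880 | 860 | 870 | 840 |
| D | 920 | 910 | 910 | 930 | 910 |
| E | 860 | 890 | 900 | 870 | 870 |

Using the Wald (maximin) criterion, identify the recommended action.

D

Row minima: A=840, B=840, C=840, D=910, E=860
Best worst-case = 910 → D.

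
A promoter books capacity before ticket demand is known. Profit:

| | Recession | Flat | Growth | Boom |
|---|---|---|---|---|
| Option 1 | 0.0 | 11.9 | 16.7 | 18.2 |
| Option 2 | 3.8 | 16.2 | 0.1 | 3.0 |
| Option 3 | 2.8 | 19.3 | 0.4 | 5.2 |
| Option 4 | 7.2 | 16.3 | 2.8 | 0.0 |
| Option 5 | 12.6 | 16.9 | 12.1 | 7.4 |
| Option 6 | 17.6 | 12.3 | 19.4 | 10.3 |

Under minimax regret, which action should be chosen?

Column bests: Recession=17.6, Flat=19.3, Growth=19.4, Boom=18.2.
Option 1 regrets: 17.6, 7.4, 2.7, 0.0 → max 17.6
Option 2 regrets: 13.8, 3.1, 19.3, 15.2 → max 19.3
Option 3 regrets: 14.8, 0.0, 19.0, 13.0 → max 19.0
Option 4 regrets: 10.4, 3.0, 16.6, 18.2 → max 18.2
Option 5 regrets: 5.0, 2.4, 7.3, 10.8 → max 10.8
Option 6 regrets: 0.0, 7.0, 0.0, 7.9 → max 7.9
Smallest max regret = 7.9 → Option 6.

Option 6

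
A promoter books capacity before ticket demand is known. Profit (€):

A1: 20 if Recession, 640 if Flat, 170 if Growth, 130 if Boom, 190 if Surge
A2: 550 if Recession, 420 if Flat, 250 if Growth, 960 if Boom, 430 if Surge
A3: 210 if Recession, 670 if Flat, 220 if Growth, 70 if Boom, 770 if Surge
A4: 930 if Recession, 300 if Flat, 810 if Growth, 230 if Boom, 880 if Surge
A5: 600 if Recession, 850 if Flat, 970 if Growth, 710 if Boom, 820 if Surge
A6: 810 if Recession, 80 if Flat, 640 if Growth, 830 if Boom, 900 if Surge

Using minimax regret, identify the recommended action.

Column bests: Recession=930, Flat=850, Growth=970, Boom=960, Surge=900.
A1 regrets: 910, 210, 800, 830, 710 → max 910
A2 regrets: 380, 430, 720, 0, 470 → max 720
A3 regrets: 720, 180, 750, 890, 130 → max 890
A4 regrets: 0, 550, 160, 730, 20 → max 730
A5 regrets: 330, 0, 0, 250, 80 → max 330
A6 regrets: 120, 770, 330, 130, 0 → max 770
Smallest max regret = 330 → A5.

A5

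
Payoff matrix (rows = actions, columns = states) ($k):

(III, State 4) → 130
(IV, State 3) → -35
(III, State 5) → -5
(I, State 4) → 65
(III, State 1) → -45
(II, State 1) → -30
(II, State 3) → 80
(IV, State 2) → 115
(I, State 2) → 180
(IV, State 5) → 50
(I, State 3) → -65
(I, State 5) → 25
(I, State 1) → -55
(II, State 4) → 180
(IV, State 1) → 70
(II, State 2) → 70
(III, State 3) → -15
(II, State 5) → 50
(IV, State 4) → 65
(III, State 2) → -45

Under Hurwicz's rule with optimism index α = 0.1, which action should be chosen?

I: 0.1·180 + 0.9·(-65) = -40.5
II: 0.1·180 + 0.9·(-30) = -9
III: 0.1·130 + 0.9·(-45) = -27.5
IV: 0.1·115 + 0.9·(-35) = -20
Highest Hurwicz score = -9 → II.

II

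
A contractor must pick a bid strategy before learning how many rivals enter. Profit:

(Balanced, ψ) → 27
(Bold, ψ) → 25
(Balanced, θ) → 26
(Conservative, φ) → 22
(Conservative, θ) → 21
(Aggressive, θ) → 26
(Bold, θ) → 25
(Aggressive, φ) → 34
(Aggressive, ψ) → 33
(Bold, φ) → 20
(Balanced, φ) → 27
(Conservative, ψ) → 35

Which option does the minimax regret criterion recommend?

Column bests: θ=26, φ=34, ψ=35.
Conservative regrets: 5, 12, 0 → max 12
Balanced regrets: 0, 7, 8 → max 8
Aggressive regrets: 0, 0, 2 → max 2
Bold regrets: 1, 14, 10 → max 14
Smallest max regret = 2 → Aggressive.

Aggressive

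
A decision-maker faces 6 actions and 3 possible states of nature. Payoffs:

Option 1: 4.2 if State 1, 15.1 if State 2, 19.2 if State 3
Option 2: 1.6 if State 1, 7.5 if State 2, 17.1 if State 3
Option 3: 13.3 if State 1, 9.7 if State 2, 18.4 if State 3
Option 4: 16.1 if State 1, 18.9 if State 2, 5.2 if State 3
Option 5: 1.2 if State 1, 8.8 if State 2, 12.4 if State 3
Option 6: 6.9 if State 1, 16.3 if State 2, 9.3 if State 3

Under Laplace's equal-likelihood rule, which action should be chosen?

Option 3

Row averages: Option 1=77/6, Option 2=131/15, Option 3=13.8, Option 4=13.4, Option 5=112/15, Option 6=65/6
Highest average = 13.8 → Option 3.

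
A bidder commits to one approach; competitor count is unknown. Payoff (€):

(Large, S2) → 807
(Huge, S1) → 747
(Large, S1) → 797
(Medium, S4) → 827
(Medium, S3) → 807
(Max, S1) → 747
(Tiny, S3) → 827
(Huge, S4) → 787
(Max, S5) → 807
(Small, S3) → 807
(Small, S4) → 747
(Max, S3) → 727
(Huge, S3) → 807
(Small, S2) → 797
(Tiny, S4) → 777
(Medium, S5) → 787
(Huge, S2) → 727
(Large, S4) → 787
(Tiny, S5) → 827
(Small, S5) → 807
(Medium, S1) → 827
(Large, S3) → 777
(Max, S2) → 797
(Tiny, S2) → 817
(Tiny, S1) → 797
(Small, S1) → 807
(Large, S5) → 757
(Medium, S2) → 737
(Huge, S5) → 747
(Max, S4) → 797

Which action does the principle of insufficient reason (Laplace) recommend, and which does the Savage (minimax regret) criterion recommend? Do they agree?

laplace → Tiny; minimax regret → Tiny (agree)

Row averages: Tiny=809, Small=793, Medium=797, Large=785, Huge=763, Max=775
Highest average = 809 → Tiny.
Column bests: S1=827, S2=817, S3=827, S4=827, S5=827.
Tiny regrets: 30, 0, 0, 50, 0 → max 50
Small regrets: 20, 20, 20, 80, 20 → max 80
Medium regrets: 0, 80, 20, 0, 40 → max 80
Large regrets: 30, 10, 50, 40, 70 → max 70
Huge regrets: 80, 90, 20, 40, 80 → max 90
Max regrets: 80, 20, 100, 30, 20 → max 100
Smallest max regret = 50 → Tiny.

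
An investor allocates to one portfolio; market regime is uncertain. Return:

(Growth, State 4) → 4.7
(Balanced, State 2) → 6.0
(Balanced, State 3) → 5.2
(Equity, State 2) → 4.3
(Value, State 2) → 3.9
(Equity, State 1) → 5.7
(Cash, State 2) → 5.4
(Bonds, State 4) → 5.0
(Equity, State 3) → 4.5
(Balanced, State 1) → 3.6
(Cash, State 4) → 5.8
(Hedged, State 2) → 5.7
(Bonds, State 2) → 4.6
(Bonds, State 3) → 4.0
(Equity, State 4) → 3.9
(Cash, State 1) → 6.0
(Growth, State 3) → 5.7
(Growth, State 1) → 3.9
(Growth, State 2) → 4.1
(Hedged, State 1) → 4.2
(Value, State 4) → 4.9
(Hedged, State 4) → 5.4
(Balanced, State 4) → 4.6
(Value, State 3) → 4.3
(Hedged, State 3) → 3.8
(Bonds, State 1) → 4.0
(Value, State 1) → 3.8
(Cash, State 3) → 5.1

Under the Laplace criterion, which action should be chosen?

Cash

Row averages: Equity=4.6, Value=4.225, Hedged=4.775, Cash=5.575, Balanced=4.85, Bonds=4.4, Growth=4.6
Highest average = 5.575 → Cash.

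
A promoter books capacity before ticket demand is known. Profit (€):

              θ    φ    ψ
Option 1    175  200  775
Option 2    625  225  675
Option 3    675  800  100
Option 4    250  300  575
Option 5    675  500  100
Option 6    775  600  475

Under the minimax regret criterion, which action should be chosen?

Column bests: θ=775, φ=800, ψ=775.
Option 1 regrets: 600, 600, 0 → max 600
Option 2 regrets: 150, 575, 100 → max 575
Option 3 regrets: 100, 0, 675 → max 675
Option 4 regrets: 525, 500, 200 → max 525
Option 5 regrets: 100, 300, 675 → max 675
Option 6 regrets: 0, 200, 300 → max 300
Smallest max regret = 300 → Option 6.

Option 6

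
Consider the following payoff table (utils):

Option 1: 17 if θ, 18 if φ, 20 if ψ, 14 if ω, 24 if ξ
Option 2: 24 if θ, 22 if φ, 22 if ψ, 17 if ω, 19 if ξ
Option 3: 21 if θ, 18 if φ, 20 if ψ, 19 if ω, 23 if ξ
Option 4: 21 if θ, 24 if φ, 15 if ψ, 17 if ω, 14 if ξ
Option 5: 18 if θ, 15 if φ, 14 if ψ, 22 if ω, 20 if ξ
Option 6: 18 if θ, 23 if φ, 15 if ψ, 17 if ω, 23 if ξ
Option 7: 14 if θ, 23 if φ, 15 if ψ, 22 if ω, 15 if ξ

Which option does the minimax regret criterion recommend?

Column bests: θ=24, φ=24, ψ=22, ω=22, ξ=24.
Option 1 regrets: 7, 6, 2, 8, 0 → max 8
Option 2 regrets: 0, 2, 0, 5, 5 → max 5
Option 3 regrets: 3, 6, 2, 3, 1 → max 6
Option 4 regrets: 3, 0, 7, 5, 10 → max 10
Option 5 regrets: 6, 9, 8, 0, 4 → max 9
Option 6 regrets: 6, 1, 7, 5, 1 → max 7
Option 7 regrets: 10, 1, 7, 0, 9 → max 10
Smallest max regret = 5 → Option 2.

Option 2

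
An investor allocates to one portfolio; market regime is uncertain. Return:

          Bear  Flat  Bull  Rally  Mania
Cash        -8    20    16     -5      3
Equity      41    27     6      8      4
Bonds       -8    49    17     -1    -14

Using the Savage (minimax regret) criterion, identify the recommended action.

Column bests: Bear=41, Flat=49, Bull=17, Rally=8, Mania=4.
Cash regrets: 49, 29, 1, 13, 1 → max 49
Equity regrets: 0, 22, 11, 0, 0 → max 22
Bonds regrets: 49, 0, 0, 9, 18 → max 49
Smallest max regret = 22 → Equity.

Equity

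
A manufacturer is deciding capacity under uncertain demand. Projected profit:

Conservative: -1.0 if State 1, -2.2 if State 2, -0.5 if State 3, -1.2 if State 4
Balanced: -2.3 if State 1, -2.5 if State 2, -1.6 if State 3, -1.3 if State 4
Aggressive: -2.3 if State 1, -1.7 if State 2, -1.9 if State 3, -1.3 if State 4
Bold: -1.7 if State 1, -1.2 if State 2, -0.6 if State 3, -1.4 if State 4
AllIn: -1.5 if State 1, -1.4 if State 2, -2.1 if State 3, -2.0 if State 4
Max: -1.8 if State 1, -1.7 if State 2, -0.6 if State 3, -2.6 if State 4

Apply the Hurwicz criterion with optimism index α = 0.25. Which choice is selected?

Bold

Conservative: 0.25·(-0.5) + 0.75·(-2.2) = -1.775
Balanced: 0.25·(-1.3) + 0.75·(-2.5) = -2.2
Aggressive: 0.25·(-1.3) + 0.75·(-2.3) = -2.05
Bold: 0.25·(-0.6) + 0.75·(-1.7) = -1.425
AllIn: 0.25·(-1.4) + 0.75·(-2.1) = -1.925
Max: 0.25·(-0.6) + 0.75·(-2.6) = -2.1
Highest Hurwicz score = -1.425 → Bold.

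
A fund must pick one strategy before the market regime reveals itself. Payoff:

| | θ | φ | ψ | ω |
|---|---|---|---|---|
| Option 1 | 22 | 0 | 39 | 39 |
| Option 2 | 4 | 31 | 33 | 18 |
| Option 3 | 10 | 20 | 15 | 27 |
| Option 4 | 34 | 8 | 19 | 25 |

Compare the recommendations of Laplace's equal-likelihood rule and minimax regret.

Row averages: Option 1=25, Option 2=21.5, Option 3=18, Option 4=21.5
Highest average = 25 → Option 1.
Column bests: θ=34, φ=31, ψ=39, ω=39.
Option 1 regrets: 12, 31, 0, 0 → max 31
Option 2 regrets: 30, 0, 6, 21 → max 30
Option 3 regrets: 24, 11, 24, 12 → max 24
Option 4 regrets: 0, 23, 20, 14 → max 23
Smallest max regret = 23 → Option 4.

laplace → Option 1; minimax regret → Option 4 (disagree)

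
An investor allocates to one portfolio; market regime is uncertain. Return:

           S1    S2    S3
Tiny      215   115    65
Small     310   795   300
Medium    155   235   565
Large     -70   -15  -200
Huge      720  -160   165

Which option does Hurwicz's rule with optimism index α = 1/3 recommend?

Tiny: 1/3·215 + 2/3·65 = 115
Small: 1/3·795 + 2/3·300 = 465
Medium: 1/3·565 + 2/3·155 = 875/3
Large: 1/3·(-15) + 2/3·(-200) = -415/3
Huge: 1/3·720 + 2/3·(-160) = 400/3
Highest Hurwicz score = 465 → Small.

Small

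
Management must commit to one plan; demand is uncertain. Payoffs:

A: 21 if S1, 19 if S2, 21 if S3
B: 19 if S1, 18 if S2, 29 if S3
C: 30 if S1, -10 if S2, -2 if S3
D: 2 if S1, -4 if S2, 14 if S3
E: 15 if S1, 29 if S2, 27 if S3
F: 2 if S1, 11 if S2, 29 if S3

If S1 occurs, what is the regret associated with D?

28

Best payoff under S1 is 30.
Regret = 30 − 2 = 28.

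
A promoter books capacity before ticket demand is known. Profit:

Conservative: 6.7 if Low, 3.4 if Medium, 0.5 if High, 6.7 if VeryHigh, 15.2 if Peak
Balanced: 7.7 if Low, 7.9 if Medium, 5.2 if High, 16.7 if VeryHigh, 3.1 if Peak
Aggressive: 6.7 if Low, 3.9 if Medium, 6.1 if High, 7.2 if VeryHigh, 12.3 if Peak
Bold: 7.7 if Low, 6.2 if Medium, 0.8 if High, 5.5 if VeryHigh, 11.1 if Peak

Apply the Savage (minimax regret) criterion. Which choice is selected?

Column bests: Low=7.7, Medium=7.9, High=6.1, VeryHigh=16.7, Peak=15.2.
Conservative regrets: 1.0, 4.5, 5.6, 10.0, 0.0 → max 10.0
Balanced regrets: 0.0, 0.0, 0.9, 0.0, 12.1 → max 12.1
Aggressive regrets: 1.0, 4.0, 0.0, 9.5, 2.9 → max 9.5
Bold regrets: 0.0, 1.7, 5.3, 11.2, 4.1 → max 11.2
Smallest max regret = 9.5 → Aggressive.

Aggressive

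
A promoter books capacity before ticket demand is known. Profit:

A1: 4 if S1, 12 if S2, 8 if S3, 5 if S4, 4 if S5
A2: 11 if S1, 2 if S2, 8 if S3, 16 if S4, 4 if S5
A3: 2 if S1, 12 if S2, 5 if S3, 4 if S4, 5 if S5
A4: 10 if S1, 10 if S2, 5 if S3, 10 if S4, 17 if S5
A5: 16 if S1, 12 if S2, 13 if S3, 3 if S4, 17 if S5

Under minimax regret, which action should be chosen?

Column bests: S1=16, S2=12, S3=13, S4=16, S5=17.
A1 regrets: 12, 0, 5, 11, 13 → max 13
A2 regrets: 5, 10, 5, 0, 13 → max 13
A3 regrets: 14, 0, 8, 12, 12 → max 14
A4 regrets: 6, 2, 8, 6, 0 → max 8
A5 regrets: 0, 0, 0, 13, 0 → max 13
Smallest max regret = 8 → A4.

A4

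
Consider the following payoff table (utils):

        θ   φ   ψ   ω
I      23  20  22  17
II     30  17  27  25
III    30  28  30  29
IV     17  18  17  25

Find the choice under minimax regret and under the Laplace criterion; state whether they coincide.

Column bests: θ=30, φ=28, ψ=30, ω=29.
I regrets: 7, 8, 8, 12 → max 12
II regrets: 0, 11, 3, 4 → max 11
III regrets: 0, 0, 0, 0 → max 0
IV regrets: 13, 10, 13, 4 → max 13
Smallest max regret = 0 → III.
Row averages: I=20.5, II=24.75, III=29.25, IV=19.25
Highest average = 29.25 → III.

minimax regret → III; laplace → III (agree)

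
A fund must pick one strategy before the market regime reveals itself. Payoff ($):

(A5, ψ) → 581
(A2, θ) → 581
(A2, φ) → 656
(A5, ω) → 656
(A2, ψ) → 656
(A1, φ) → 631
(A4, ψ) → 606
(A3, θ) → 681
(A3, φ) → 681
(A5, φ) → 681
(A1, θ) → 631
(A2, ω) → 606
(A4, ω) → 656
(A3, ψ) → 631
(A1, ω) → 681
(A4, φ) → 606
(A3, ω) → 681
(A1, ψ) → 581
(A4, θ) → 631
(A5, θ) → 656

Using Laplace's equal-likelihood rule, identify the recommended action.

A3

Row averages: A1=631, A2=624.75, A3=668.5, A4=624.75, A5=643.5
Highest average = 668.5 → A3.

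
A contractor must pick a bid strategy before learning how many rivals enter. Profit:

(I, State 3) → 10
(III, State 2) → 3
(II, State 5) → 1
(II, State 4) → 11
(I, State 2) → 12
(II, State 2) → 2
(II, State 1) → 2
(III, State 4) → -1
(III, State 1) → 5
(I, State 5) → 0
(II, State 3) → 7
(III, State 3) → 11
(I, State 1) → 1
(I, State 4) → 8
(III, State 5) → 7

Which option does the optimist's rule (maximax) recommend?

Row maxima: I=12, II=11, III=11
Best best-case = 12 → I.

I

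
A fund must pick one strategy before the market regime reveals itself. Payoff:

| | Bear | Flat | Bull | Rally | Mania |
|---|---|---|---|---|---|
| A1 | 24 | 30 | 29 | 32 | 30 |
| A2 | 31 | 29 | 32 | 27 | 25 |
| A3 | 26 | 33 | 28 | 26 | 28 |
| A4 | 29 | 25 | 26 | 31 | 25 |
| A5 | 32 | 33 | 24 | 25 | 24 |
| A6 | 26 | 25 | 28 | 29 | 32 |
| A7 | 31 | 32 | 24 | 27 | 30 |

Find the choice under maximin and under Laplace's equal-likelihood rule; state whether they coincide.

maximin → A3; laplace → A1 (disagree)

Row minima: A1=24, A2=25, A3=26, A4=25, A5=24, A6=25, A7=24
Best worst-case = 26 → A3.
Row averages: A1=29, A2=28.8, A3=28.2, A4=27.2, A5=27.6, A6=28, A7=28.8
Highest average = 29 → A1.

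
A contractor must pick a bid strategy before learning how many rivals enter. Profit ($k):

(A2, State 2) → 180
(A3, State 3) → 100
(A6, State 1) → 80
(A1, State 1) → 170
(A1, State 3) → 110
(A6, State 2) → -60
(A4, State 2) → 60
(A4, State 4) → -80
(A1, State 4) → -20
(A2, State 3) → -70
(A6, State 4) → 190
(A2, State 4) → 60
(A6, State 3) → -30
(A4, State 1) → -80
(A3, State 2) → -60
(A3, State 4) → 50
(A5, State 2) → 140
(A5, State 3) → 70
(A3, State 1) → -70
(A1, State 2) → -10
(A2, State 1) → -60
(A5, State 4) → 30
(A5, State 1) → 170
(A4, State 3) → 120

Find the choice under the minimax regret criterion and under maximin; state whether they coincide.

minimax regret → A5; maximin → A5 (agree)

Column bests: State 1=170, State 2=180, State 3=120, State 4=190.
A1 regrets: 0, 190, 10, 210 → max 210
A2 regrets: 230, 0, 190, 130 → max 230
A3 regrets: 240, 240, 20, 140 → max 240
A4 regrets: 250, 120, 0, 270 → max 270
A5 regrets: 0, 40, 50, 160 → max 160
A6 regrets: 90, 240, 150, 0 → max 240
Smallest max regret = 160 → A5.
Row minima: A1=-20, A2=-70, A3=-70, A4=-80, A5=30, A6=-60
Best worst-case = 30 → A5.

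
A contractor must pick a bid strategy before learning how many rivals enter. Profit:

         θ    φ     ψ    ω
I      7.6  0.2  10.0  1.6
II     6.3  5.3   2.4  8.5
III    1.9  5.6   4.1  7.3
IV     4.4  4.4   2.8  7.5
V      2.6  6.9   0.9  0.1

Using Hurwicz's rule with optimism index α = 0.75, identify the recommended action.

I: 0.75·10.0 + 0.25·0.2 = 7.55
II: 0.75·8.5 + 0.25·2.4 = 6.975
III: 0.75·7.3 + 0.25·1.9 = 5.95
IV: 0.75·7.5 + 0.25·2.8 = 6.325
V: 0.75·6.9 + 0.25·0.1 = 5.2
Highest Hurwicz score = 7.55 → I.

I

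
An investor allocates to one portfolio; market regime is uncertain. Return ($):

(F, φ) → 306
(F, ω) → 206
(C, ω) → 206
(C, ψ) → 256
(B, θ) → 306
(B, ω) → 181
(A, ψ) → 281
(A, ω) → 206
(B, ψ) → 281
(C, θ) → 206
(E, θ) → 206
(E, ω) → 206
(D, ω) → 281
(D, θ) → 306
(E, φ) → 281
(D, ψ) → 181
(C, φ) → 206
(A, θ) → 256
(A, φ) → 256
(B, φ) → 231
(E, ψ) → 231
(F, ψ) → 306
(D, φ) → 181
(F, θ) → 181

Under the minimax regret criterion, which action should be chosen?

Column bests: θ=306, φ=306, ψ=306, ω=281.
A regrets: 50, 50, 25, 75 → max 75
B regrets: 0, 75, 25, 100 → max 100
C regrets: 100, 100, 50, 75 → max 100
D regrets: 0, 125, 125, 0 → max 125
E regrets: 100, 25, 75, 75 → max 100
F regrets: 125, 0, 0, 75 → max 125
Smallest max regret = 75 → A.

A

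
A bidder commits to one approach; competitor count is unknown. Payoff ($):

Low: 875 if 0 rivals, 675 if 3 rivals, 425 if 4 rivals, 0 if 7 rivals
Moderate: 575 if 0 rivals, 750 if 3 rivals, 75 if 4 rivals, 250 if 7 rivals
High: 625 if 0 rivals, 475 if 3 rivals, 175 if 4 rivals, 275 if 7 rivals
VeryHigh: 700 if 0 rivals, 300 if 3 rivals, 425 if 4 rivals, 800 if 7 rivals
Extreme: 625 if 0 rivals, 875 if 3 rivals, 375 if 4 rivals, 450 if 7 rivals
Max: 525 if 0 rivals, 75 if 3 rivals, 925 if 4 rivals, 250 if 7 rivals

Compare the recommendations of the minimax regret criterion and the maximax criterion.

minimax regret → Extreme; maximax → Max (disagree)

Column bests: 0 rivals=875, 3 rivals=875, 4 rivals=925, 7 rivals=800.
Low regrets: 0, 200, 500, 800 → max 800
Moderate regrets: 300, 125, 850, 550 → max 850
High regrets: 250, 400, 750, 525 → max 750
VeryHigh regrets: 175, 575, 500, 0 → max 575
Extreme regrets: 250, 0, 550, 350 → max 550
Max regrets: 350, 800, 0, 550 → max 800
Smallest max regret = 550 → Extreme.
Row maxima: Low=875, Moderate=750, High=625, VeryHigh=800, Extreme=875, Max=925
Best best-case = 925 → Max.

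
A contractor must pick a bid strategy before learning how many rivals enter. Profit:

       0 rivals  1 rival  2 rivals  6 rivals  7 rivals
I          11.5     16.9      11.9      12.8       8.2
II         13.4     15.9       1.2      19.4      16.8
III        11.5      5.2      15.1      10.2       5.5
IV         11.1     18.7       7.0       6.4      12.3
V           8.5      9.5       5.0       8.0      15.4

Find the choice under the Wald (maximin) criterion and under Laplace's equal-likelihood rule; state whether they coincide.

maximin → I; laplace → II (disagree)

Row minima: I=8.2, II=1.2, III=5.2, IV=6.4, V=5.0
Best worst-case = 8.2 → I.
Row averages: I=12.26, II=13.34, III=9.5, IV=11.1, V=9.28
Highest average = 13.34 → II.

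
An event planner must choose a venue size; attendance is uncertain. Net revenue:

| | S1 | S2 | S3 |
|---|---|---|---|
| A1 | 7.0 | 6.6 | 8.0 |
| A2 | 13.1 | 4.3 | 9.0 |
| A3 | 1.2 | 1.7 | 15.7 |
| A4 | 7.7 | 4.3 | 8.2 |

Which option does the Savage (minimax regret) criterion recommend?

A2

Column bests: S1=13.1, S2=6.6, S3=15.7.
A1 regrets: 6.1, 0.0, 7.7 → max 7.7
A2 regrets: 0.0, 2.3, 6.7 → max 6.7
A3 regrets: 11.9, 4.9, 0.0 → max 11.9
A4 regrets: 5.4, 2.3, 7.5 → max 7.5
Smallest max regret = 6.7 → A2.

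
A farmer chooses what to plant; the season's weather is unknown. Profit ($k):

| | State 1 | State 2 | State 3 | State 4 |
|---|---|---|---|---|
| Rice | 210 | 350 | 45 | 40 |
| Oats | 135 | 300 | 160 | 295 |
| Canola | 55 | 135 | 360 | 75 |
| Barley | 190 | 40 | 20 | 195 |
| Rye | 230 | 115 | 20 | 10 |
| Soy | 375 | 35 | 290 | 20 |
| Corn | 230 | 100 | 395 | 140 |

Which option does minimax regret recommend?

Column bests: State 1=375, State 2=350, State 3=395, State 4=295.
Rice regrets: 165, 0, 350, 255 → max 350
Oats regrets: 240, 50, 235, 0 → max 240
Canola regrets: 320, 215, 35, 220 → max 320
Barley regrets: 185, 310, 375, 100 → max 375
Rye regrets: 145, 235, 375, 285 → max 375
Soy regrets: 0, 315, 105, 275 → max 315
Corn regrets: 145, 250, 0, 155 → max 250
Smallest max regret = 240 → Oats.

Oats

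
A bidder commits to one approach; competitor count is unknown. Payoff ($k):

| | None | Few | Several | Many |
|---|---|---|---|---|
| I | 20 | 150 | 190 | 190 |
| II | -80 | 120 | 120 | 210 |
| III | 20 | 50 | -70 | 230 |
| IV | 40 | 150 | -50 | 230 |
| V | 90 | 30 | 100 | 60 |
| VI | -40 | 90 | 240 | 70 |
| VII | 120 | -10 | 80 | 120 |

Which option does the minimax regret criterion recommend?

Column bests: None=120, Few=150, Several=240, Many=230.
I regrets: 100, 0, 50, 40 → max 100
II regrets: 200, 30, 120, 20 → max 200
III regrets: 100, 100, 310, 0 → max 310
IV regrets: 80, 0, 290, 0 → max 290
V regrets: 30, 120, 140, 170 → max 170
VI regrets: 160, 60, 0, 160 → max 160
VII regrets: 0, 160, 160, 110 → max 160
Smallest max regret = 100 → I.

I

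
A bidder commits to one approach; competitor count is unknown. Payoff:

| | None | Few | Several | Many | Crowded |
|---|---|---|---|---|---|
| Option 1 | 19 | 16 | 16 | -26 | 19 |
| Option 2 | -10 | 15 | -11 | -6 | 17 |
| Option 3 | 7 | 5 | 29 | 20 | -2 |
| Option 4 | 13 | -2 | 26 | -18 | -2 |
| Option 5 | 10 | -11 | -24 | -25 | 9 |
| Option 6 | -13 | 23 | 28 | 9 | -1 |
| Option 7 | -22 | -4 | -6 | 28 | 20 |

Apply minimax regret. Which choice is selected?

Option 3

Column bests: None=19, Few=23, Several=29, Many=28, Crowded=20.
Option 1 regrets: 0, 7, 13, 54, 1 → max 54
Option 2 regrets: 29, 8, 40, 34, 3 → max 40
Option 3 regrets: 12, 18, 0, 8, 22 → max 22
Option 4 regrets: 6, 25, 3, 46, 22 → max 46
Option 5 regrets: 9, 34, 53, 53, 11 → max 53
Option 6 regrets: 32, 0, 1, 19, 21 → max 32
Option 7 regrets: 41, 27, 35, 0, 0 → max 41
Smallest max regret = 22 → Option 3.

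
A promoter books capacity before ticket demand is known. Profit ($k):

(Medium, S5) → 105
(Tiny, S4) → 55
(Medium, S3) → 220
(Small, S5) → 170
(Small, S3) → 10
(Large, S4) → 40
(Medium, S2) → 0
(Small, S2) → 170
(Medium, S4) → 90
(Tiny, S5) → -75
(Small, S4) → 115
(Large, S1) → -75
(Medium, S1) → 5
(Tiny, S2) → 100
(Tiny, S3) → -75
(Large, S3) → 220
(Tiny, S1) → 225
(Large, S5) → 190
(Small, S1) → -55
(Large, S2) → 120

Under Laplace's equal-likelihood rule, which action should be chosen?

Large

Row averages: Tiny=46, Small=82, Medium=84, Large=99
Highest average = 99 → Large.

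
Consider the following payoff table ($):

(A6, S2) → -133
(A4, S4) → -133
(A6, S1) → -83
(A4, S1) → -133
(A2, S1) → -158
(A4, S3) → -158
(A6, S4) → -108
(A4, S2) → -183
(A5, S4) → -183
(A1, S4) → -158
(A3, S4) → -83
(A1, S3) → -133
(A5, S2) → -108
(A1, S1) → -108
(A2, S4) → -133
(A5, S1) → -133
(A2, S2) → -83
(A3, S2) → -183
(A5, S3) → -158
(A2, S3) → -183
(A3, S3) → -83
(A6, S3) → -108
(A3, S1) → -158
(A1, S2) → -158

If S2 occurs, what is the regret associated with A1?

75

Best payoff under S2 is -83.
Regret = -83 − (-158) = 75.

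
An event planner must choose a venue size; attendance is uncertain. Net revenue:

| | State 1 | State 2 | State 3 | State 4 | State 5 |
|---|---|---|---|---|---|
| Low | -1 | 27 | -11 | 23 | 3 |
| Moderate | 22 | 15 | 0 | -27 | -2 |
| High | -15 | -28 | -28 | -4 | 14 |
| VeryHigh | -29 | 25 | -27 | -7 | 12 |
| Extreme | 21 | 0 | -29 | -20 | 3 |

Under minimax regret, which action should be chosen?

Low

Column bests: State 1=22, State 2=27, State 3=0, State 4=23, State 5=14.
Low regrets: 23, 0, 11, 0, 11 → max 23
Moderate regrets: 0, 12, 0, 50, 16 → max 50
High regrets: 37, 55, 28, 27, 0 → max 55
VeryHigh regrets: 51, 2, 27, 30, 2 → max 51
Extreme regrets: 1, 27, 29, 43, 11 → max 43
Smallest max regret = 23 → Low.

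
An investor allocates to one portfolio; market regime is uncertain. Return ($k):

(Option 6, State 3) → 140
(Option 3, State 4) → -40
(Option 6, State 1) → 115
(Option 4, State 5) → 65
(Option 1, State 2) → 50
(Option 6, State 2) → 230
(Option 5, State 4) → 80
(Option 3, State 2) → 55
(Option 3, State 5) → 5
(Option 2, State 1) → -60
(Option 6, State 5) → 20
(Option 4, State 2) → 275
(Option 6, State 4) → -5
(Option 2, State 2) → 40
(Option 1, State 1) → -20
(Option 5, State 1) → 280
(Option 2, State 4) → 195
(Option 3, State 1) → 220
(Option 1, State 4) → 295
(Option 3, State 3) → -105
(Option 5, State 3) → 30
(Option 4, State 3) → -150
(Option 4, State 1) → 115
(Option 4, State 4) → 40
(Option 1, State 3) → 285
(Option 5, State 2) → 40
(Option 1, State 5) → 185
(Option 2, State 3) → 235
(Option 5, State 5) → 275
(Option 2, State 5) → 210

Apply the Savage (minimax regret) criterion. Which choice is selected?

Option 5

Column bests: State 1=280, State 2=275, State 3=285, State 4=295, State 5=275.
Option 1 regrets: 300, 225, 0, 0, 90 → max 300
Option 2 regrets: 340, 235, 50, 100, 65 → max 340
Option 3 regrets: 60, 220, 390, 335, 270 → max 390
Option 4 regrets: 165, 0, 435, 255, 210 → max 435
Option 5 regrets: 0, 235, 255, 215, 0 → max 255
Option 6 regrets: 165, 45, 145, 300, 255 → max 300
Smallest max regret = 255 → Option 5.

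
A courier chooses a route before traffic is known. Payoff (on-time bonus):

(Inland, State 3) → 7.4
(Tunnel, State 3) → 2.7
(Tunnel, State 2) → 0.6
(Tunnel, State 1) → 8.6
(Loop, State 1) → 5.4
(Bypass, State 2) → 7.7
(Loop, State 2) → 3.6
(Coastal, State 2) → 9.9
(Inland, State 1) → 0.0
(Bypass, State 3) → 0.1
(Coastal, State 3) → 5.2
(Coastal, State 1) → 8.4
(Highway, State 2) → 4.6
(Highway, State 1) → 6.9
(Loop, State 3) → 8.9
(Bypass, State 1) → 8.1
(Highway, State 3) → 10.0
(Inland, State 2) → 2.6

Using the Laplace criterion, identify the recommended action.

Row averages: Loop=179/30, Bypass=5.3, Highway=43/6, Tunnel=119/30, Coastal=47/6, Inland=10/3
Highest average = 47/6 → Coastal.

Coastal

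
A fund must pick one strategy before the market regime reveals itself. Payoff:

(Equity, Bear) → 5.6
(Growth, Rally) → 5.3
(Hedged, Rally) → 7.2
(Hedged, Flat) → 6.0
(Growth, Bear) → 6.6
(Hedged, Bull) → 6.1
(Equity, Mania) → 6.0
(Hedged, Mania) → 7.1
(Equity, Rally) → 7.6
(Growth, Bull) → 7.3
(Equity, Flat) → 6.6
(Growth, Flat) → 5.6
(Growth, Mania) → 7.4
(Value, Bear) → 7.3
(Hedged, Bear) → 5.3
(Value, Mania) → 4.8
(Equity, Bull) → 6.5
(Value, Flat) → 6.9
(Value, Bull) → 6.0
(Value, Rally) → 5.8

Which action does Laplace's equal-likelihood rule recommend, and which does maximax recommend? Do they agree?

laplace → Equity; maximax → Equity (agree)

Row averages: Value=6.16, Hedged=6.34, Equity=6.46, Growth=6.44
Highest average = 6.46 → Equity.
Row maxima: Value=7.3, Hedged=7.2, Equity=7.6, Growth=7.4
Best best-case = 7.6 → Equity.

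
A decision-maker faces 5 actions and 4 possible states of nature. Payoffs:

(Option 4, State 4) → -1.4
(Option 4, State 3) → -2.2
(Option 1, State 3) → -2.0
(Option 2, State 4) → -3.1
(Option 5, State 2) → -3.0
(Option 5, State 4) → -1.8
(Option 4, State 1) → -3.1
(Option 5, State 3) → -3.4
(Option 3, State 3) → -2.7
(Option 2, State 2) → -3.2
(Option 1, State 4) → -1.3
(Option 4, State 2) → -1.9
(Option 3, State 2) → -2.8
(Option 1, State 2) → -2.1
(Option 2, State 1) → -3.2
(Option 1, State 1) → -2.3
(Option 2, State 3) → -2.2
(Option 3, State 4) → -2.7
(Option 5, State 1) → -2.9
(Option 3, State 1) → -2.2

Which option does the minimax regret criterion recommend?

Column bests: State 1=-2.2, State 2=-1.9, State 3=-2.0, State 4=-1.3.
Option 1 regrets: 0.1, 0.2, 0.0, 0.0 → max 0.2
Option 2 regrets: 1.0, 1.3, 0.2, 1.8 → max 1.8
Option 3 regrets: 0.0, 0.9, 0.7, 1.4 → max 1.4
Option 4 regrets: 0.9, 0.0, 0.2, 0.1 → max 0.9
Option 5 regrets: 0.7, 1.1, 1.4, 0.5 → max 1.4
Smallest max regret = 0.2 → Option 1.

Option 1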